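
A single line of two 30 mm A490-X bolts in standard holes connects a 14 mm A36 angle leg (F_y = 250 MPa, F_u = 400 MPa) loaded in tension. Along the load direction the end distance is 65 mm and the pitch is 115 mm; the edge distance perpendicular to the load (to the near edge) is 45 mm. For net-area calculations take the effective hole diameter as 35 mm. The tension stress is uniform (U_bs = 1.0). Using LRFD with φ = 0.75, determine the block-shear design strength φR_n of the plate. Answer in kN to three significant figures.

Shear plane L_v = 65 + 1·115 = 180 mm; A_gv = 180 × 14 = 2520 mm².
A_nv = (180 − 1.5·35) × 14 = 1785 mm².
A_nt = (45 − 0.5·35) × 14 = 385 mm².
0.6 F_u A_nv = 428.4 kN; 0.6 F_y A_gv = 378 kN → shear yielding governs the shear term.
R_n = 378 + 1.0 × 400 × 385 / 1000 = 532 kN.
Design strength φR_n = 0.75 × 532 = 399 kN.

399 kN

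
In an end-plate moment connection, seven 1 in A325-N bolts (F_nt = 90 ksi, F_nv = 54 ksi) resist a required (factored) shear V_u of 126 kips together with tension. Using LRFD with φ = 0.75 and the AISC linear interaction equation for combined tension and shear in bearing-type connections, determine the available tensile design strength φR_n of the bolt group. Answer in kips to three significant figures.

A_b = π·1²/4 = 0.7854 in²; f_rv = 126 / (7 × 0.7854) = 22.92 ksi.
F'_nt = 1.3 F_nt − (F_nt / φF_nv) f_rv = 1.3·90 − (90/(0.75·54))·22.92 = 66.07 ksi, capped at F_nt → F'_nt = 66.07 ksi.
R_n = F'_nt · A_b · n = 66.07 × 0.7854 × 7 = 363.2 kips.
Design strength φR_n = 0.75 × 363.2 = 272 kips.

272 kips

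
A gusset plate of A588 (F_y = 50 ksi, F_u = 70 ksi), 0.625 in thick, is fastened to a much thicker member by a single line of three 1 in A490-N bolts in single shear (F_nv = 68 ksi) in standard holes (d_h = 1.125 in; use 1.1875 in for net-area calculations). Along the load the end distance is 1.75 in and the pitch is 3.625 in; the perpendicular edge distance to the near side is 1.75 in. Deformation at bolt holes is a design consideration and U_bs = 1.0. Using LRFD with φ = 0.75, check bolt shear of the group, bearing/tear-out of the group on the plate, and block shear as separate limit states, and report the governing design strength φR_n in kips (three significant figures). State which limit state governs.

120 kips (bolt shear governs)

Bolt shear: A_b = π·1²/4 = 0.7854 in²; R_n = 68 × 0.7854 × 3 × 1 = 160.2 kips → 0.75 × 160.2 = 120 kips.
Bearing: edge l_c = 1.188, r_n = 62.34 kips; interior l_c = 2.5, r_n = 105 kips; R_n = 62.34 + 2·105 = 272.3 kips → 204 kips.
Block shear: A_gv = 5.625, A_nv = 3.77, A_nt = 0.7227 in²; R_n = min(0.6F_uA_nv, 0.6F_yA_gv) + U_bs·F_u·A_nt = 208.9 kips → 157 kips.
Bolt shear governs: 120 kips.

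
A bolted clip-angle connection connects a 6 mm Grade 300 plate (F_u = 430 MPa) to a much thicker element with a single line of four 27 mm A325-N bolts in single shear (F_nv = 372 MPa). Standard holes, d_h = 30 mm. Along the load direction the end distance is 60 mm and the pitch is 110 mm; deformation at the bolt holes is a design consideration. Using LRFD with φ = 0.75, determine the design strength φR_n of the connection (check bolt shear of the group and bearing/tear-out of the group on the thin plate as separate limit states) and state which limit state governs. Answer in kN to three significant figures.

Bolt shear: A_b = π·27²/4 = 572.6 mm²; R_n = 372 × 572.6 × 4 × 1 / 1000 = 852 kN → 0.75 × 852 = 639 kN.
Bearing (1.2 l_c t F_u ≤ 2.4 d t F_u): upper limit = 2.4·27·6·430 / 1000 = 167.2 kN.
  Edge l_c = 60 − 30/2 = 45 → r_n = 139.3 kN; interior l_c = 110 − 30 = 80 → r_n = 167.2 kN.
  R_n,bearing = 1·139.3 + 3·167.2 = 640.9 kN → 0.75 × 640.9 = 481 kN.
Bearing governs: 481 kN.

481 kN (bearing governs)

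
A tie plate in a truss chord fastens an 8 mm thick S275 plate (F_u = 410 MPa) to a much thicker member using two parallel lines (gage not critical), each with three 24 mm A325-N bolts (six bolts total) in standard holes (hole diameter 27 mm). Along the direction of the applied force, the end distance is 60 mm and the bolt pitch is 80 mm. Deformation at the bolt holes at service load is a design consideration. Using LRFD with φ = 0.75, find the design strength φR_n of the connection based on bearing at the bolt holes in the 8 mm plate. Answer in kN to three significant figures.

841 kN

Per bolt r_n = 1.2 l_c t F_u ≤ 2.4 d t F_u; upper limit = 2.4 × 24 × 8 × 410 / 1000 = 188.9 kN.
Edge bolt: l_c = 60 − 27/2 = 46.5 mm → 1.2 × 46.5 × 8 × 410 / 1000 = 183 → r_n = 183 kN.
Interior bolts: l_c = 80 − 27 = 53 mm → 1.2 × 53 × 8 × 410 / 1000 = 208.6 → r_n = 188.9 kN.
R_n = 2 × 183 + 4 × 188.9 = 1122 kN.
Design strength φR_n = 0.75 × 1122 = 841 kN.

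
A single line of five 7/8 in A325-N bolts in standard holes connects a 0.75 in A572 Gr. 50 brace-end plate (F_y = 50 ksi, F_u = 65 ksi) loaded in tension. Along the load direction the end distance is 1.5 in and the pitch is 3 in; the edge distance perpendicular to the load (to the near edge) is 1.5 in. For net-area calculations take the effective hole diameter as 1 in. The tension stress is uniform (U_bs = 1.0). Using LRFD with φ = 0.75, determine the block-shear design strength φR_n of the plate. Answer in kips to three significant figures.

234 kips

Shear plane L_v = 1.5 + 4·3 = 13.5 in; A_gv = 13.5 × 0.75 = 10.12 in².
A_nv = (13.5 − 4.5·1) × 0.75 = 6.75 in².
A_nt = (1.5 − 0.5·1) × 0.75 = 0.75 in².
0.6 F_u A_nv = 263.2 kips; 0.6 F_y A_gv = 303.8 kips → shear rupture governs the shear term.
R_n = 263.2 + 1.0 × 65 × 0.75 = 312 kips.
Design strength φR_n = 0.75 × 312 = 234 kips.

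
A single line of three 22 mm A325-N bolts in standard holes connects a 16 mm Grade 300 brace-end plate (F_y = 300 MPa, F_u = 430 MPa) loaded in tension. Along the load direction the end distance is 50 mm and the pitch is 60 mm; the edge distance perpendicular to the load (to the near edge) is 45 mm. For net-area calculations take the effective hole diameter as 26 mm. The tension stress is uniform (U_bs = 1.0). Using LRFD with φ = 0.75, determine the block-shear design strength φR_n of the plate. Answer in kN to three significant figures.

490 kN

Shear plane L_v = 50 + 2·60 = 170 mm; A_gv = 170 × 16 = 2720 mm².
A_nv = (170 − 2.5·26) × 16 = 1680 mm².
A_nt = (45 − 0.5·26) × 16 = 512 mm².
0.6 F_u A_nv = 433.4 kN; 0.6 F_y A_gv = 489.6 kN → shear rupture governs the shear term.
R_n = 433.4 + 1.0 × 430 × 512 / 1000 = 653.6 kN.
Design strength φR_n = 0.75 × 653.6 = 490 kN.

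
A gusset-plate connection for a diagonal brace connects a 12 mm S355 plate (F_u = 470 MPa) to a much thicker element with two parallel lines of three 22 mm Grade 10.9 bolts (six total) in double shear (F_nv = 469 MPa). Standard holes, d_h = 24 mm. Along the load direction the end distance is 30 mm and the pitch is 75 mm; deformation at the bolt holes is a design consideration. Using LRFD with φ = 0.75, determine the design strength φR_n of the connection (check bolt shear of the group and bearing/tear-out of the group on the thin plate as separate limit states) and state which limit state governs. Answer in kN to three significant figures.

Bolt shear: A_b = π·22²/4 = 380.1 mm²; R_n = 469 × 380.1 × 6 × 2 / 1000 = 2139 kN → 0.75 × 2139 = 1600 kN.
Bearing (1.2 l_c t F_u ≤ 2.4 d t F_u): upper limit = 2.4·22·12·470 / 1000 = 297.8 kN.
  Edge l_c = 30 − 24/2 = 18 → r_n = 121.8 kN; interior l_c = 75 − 24 = 51 → r_n = 297.8 kN.
  R_n,bearing = 2·121.8 + 4·297.8 = 1435 kN → 0.75 × 1435 = 1080 kN.
Bearing governs: 1080 kN.

1080 kN (bearing governs)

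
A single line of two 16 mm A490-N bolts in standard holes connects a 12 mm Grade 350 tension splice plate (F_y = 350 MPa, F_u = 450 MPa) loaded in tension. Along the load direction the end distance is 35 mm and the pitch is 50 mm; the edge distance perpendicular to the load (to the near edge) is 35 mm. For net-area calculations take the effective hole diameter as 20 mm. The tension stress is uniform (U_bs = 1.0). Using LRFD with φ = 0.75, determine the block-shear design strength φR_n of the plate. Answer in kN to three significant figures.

235 kN

Shear plane L_v = 35 + 1·50 = 85 mm; A_gv = 85 × 12 = 1020 mm².
A_nv = (85 − 1.5·20) × 12 = 660 mm².
A_nt = (35 − 0.5·20) × 12 = 300 mm².
0.6 F_u A_nv = 178.2 kN; 0.6 F_y A_gv = 214.2 kN → shear rupture governs the shear term.
R_n = 178.2 + 1.0 × 450 × 300 / 1000 = 313.2 kN.
Design strength φR_n = 0.75 × 313.2 = 235 kN.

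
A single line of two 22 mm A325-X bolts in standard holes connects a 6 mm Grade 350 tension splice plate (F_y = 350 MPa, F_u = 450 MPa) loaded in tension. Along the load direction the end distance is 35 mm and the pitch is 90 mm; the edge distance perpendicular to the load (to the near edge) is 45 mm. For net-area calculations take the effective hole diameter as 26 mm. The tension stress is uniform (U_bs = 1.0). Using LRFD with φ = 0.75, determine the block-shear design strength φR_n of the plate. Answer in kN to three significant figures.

169 kN

Shear plane L_v = 35 + 1·90 = 125 mm; A_gv = 125 × 6 = 750 mm².
A_nv = (125 − 1.5·26) × 6 = 516 mm².
A_nt = (45 − 0.5·26) × 6 = 192 mm².
0.6 F_u A_nv = 139.3 kN; 0.6 F_y A_gv = 157.5 kN → shear rupture governs the shear term.
R_n = 139.3 + 1.0 × 450 × 192 / 1000 = 225.7 kN.
Design strength φR_n = 0.75 × 225.7 = 169 kN.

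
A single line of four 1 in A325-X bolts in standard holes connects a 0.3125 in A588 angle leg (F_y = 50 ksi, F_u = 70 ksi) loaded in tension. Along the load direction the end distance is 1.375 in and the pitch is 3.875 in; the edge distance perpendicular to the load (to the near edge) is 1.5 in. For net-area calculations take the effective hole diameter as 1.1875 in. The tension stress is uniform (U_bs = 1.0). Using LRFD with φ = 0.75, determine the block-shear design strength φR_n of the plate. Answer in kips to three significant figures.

102 kips

Shear plane L_v = 1.375 + 3·3.875 = 13 in; A_gv = 13 × 0.3125 = 4.062 in².
A_nv = (13 − 3.5·1.1875) × 0.3125 = 2.764 in².
A_nt = (1.5 − 0.5·1.1875) × 0.3125 = 0.2832 in².
0.6 F_u A_nv = 116.1 kips; 0.6 F_y A_gv = 121.9 kips → shear rupture governs the shear term.
R_n = 116.1 + 1.0 × 70 × 0.2832 = 135.9 kips.
Design strength φR_n = 0.75 × 135.9 = 102 kips.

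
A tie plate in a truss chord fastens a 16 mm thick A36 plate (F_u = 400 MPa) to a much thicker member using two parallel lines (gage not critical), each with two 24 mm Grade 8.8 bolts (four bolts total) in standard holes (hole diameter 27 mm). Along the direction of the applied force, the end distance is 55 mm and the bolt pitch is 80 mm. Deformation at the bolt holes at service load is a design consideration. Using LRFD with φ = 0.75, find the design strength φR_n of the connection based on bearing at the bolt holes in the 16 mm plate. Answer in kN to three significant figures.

Per bolt r_n = 1.2 l_c t F_u ≤ 2.4 d t F_u; upper limit = 2.4 × 24 × 16 × 400 / 1000 = 368.6 kN.
Edge bolt: l_c = 55 − 27/2 = 41.5 mm → 1.2 × 41.5 × 16 × 400 / 1000 = 318.7 → r_n = 318.7 kN.
Interior bolts: l_c = 80 − 27 = 53 mm → 1.2 × 53 × 16 × 400 / 1000 = 407 → r_n = 368.6 kN.
R_n = 2 × 318.7 + 2 × 368.6 = 1375 kN.
Design strength φR_n = 0.75 × 1375 = 1030 kN.

1030 kN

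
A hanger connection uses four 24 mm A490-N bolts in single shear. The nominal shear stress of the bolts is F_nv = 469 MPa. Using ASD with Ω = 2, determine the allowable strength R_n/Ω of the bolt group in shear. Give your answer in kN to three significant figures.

A_b = π × 24² / 4 = 452.4 mm².
R_n = F_nv · A_b · n · n_s = 469 × 452.4 × 4 × 1 / 1000 = 848.7 kN.
Allowable strength R_n/Ω = 848.7 / 2 = 424 kN.

424 kN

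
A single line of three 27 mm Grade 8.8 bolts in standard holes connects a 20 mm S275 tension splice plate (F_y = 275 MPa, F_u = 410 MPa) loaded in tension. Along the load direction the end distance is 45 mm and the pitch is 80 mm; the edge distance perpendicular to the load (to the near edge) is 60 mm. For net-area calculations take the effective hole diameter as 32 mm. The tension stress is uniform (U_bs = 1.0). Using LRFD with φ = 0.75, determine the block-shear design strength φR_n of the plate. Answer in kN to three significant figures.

732 kN

Shear plane L_v = 45 + 2·80 = 205 mm; A_gv = 205 × 20 = 4100 mm².
A_nv = (205 − 2.5·32) × 20 = 2500 mm².
A_nt = (60 − 0.5·32) × 20 = 880 mm².
0.6 F_u A_nv = 615 kN; 0.6 F_y A_gv = 676.5 kN → shear rupture governs the shear term.
R_n = 615 + 1.0 × 410 × 880 / 1000 = 975.8 kN.
Design strength φR_n = 0.75 × 975.8 = 732 kN.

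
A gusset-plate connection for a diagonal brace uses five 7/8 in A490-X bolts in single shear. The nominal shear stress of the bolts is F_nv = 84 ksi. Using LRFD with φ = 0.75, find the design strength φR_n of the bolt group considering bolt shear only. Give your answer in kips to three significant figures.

189 kips

A_b = π × 0.875² / 4 = 0.6013 in².
R_n = F_nv · A_b · n · n_s = 84 × 0.6013 × 5 × 1 = 252.6 kips.
Design strength φR_n = 0.75 × 252.6 = 189 kips.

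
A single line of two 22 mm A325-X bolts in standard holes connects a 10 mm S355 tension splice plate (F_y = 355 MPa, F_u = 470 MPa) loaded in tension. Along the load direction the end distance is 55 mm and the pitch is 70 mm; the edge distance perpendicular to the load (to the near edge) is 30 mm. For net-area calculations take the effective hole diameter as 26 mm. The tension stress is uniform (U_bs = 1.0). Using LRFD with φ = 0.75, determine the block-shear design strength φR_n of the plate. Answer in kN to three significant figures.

242 kN

Shear plane L_v = 55 + 1·70 = 125 mm; A_gv = 125 × 10 = 1250 mm².
A_nv = (125 − 1.5·26) × 10 = 860 mm².
A_nt = (30 − 0.5·26) × 10 = 170 mm².
0.6 F_u A_nv = 242.5 kN; 0.6 F_y A_gv = 266.2 kN → shear rupture governs the shear term.
R_n = 242.5 + 1.0 × 470 × 170 / 1000 = 322.4 kN.
Design strength φR_n = 0.75 × 322.4 = 242 kN.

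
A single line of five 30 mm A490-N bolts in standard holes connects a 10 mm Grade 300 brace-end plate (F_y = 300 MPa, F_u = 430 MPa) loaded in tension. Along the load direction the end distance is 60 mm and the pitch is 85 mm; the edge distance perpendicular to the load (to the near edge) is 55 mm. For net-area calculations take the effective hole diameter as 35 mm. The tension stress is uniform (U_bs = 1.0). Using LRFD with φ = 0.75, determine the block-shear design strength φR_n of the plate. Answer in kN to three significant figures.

Shear plane L_v = 60 + 4·85 = 400 mm; A_gv = 400 × 10 = 4000 mm².
A_nv = (400 − 4.5·35) × 10 = 2425 mm².
A_nt = (55 − 0.5·35) × 10 = 375 mm².
0.6 F_u A_nv = 625.6 kN; 0.6 F_y A_gv = 720 kN → shear rupture governs the shear term.
R_n = 625.6 + 1.0 × 430 × 375 / 1000 = 786.9 kN.
Design strength φR_n = 0.75 × 786.9 = 590 kN.

590 kN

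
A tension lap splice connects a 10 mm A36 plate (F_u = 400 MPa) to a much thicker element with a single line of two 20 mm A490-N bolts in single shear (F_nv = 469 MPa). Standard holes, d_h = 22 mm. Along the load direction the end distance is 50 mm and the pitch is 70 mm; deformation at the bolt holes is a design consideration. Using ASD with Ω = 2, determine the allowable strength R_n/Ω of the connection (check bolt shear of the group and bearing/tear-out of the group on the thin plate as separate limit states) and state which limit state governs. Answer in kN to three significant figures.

Bolt shear: A_b = π·20²/4 = 314.2 mm²; R_n = 469 × 314.2 × 2 × 1 / 1000 = 294.7 kN → 294.7 / 2 = 147 kN.
Bearing (1.2 l_c t F_u ≤ 2.4 d t F_u): upper limit = 2.4·20·10·400 / 1000 = 192 kN.
  Edge l_c = 50 − 22/2 = 39 → r_n = 187.2 kN; interior l_c = 70 − 22 = 48 → r_n = 192 kN.
  R_n,bearing = 1·187.2 + 1·192 = 379.2 kN → 379.2 / 2 = 190 kN.
Bolt shear governs: 147 kN.

147 kN (bolt shear governs)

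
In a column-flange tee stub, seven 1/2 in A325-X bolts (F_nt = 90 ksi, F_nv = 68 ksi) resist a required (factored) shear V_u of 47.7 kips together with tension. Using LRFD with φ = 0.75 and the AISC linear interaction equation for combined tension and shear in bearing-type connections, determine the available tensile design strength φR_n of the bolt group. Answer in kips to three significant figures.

57.5 kips

A_b = π·0.5²/4 = 0.1963 in²; f_rv = 47.7 / (7 × 0.1963) = 34.7 ksi.
F'_nt = 1.3 F_nt − (F_nt / φF_nv) f_rv = 1.3·90 − (90/(0.75·68))·34.7 = 55.76 ksi, capped at F_nt → F'_nt = 55.76 ksi.
R_n = F'_nt · A_b · n = 55.76 × 0.1963 × 7 = 76.63 kips.
Design strength φR_n = 0.75 × 76.63 = 57.5 kips.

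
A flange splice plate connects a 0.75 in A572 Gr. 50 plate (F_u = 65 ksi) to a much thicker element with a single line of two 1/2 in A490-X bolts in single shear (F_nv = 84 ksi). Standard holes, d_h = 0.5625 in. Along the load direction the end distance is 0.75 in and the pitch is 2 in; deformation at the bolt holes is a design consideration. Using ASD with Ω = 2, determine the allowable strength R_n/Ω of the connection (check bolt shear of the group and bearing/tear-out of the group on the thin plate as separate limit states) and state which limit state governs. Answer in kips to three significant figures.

Bolt shear: A_b = π·0.5²/4 = 0.1963 in²; R_n = 84 × 0.1963 × 2 × 1 = 32.99 kips → 32.99 / 2 = 16.5 kips.
Bearing (1.2 l_c t F_u ≤ 2.4 d t F_u): upper limit = 2.4·0.5·0.75·65 = 58.5 kips.
  Edge l_c = 0.75 − 0.5625/2 = 0.4688 → r_n = 27.42 kips; interior l_c = 2 − 0.5625 = 1.438 → r_n = 58.5 kips.
  R_n,bearing = 1·27.42 + 1·58.5 = 85.92 kips → 85.92 / 2 = 43 kips.
Bolt shear governs: 16.5 kips.

16.5 kips (bolt shear governs)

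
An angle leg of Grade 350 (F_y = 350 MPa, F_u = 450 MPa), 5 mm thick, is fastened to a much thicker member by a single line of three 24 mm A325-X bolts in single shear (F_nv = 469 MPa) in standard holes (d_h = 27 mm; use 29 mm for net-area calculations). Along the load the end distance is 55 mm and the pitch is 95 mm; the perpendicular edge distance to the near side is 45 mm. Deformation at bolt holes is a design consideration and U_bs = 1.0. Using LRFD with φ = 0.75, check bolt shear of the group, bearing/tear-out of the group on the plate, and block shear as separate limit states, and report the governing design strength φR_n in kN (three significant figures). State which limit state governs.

226 kN (block shear governs)

Bolt shear: A_b = π·24²/4 = 452.4 mm²; R_n = 469 × 452.4 × 3 × 1 / 1000 = 636.5 kN → 0.75 × 636.5 = 477 kN.
Bearing: edge l_c = 41.5, r_n = 112 kN; interior l_c = 68, r_n = 129.6 kN; R_n = 112 + 2·129.6 = 371.2 kN → 278 kN.
Block shear: A_gv = 1225, A_nv = 862.5, A_nt = 152.5 mm²; R_n = min(0.6F_uA_nv, 0.6F_yA_gv) + U_bs·F_u·A_nt = 301.5 kN → 226 kN.
Block shear governs: 226 kN.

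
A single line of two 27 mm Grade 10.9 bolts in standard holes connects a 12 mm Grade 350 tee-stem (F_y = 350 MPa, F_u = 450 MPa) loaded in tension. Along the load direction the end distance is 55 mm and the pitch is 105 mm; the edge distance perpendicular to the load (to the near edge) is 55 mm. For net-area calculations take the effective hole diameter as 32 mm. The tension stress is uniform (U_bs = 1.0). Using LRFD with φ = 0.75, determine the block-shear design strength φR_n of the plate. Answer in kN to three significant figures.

Shear plane L_v = 55 + 1·105 = 160 mm; A_gv = 160 × 12 = 1920 mm².
A_nv = (160 − 1.5·32) × 12 = 1344 mm².
A_nt = (55 − 0.5·32) × 12 = 468 mm².
0.6 F_u A_nv = 362.9 kN; 0.6 F_y A_gv = 403.2 kN → shear rupture governs the shear term.
R_n = 362.9 + 1.0 × 450 × 468 / 1000 = 573.5 kN.
Design strength φR_n = 0.75 × 573.5 = 430 kN.

430 kN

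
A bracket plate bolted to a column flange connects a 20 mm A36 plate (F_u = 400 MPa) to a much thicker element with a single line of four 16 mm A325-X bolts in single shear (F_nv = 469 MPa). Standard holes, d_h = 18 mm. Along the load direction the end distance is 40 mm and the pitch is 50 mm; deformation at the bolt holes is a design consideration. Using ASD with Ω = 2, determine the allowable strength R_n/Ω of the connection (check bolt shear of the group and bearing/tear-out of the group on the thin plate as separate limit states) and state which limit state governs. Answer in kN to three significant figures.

Bolt shear: A_b = π·16²/4 = 201.1 mm²; R_n = 469 × 201.1 × 4 × 1 / 1000 = 377.2 kN → 377.2 / 2 = 189 kN.
Bearing (1.2 l_c t F_u ≤ 2.4 d t F_u): upper limit = 2.4·16·20·400 / 1000 = 307.2 kN.
  Edge l_c = 40 − 18/2 = 31 → r_n = 297.6 kN; interior l_c = 50 − 18 = 32 → r_n = 307.2 kN.
  R_n,bearing = 1·297.6 + 3·307.2 = 1219 kN → 1219 / 2 = 610 kN.
Bolt shear governs: 189 kN.

189 kN (bolt shear governs)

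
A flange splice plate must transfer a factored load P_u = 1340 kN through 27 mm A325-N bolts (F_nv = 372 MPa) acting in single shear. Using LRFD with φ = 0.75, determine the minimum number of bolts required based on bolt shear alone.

9 bolts

A_b = π·27²/4 = 572.6 mm².
Per-bolt design strength φR_n = 0.75 × 372 × 572.6 × 1 / 1000 = 159.7 kN.
n ≥ 1340 / 159.7 = 8.388 → use 9 bolts.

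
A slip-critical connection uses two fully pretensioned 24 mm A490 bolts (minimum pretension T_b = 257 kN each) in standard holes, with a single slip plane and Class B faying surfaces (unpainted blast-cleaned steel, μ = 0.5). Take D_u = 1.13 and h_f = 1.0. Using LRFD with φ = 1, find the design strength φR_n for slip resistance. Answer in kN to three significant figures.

290 kN

R_n = μ · D_u · h_f · T_b · n_s · n_b = 0.5 × 1.13 × 1.0 × 257 × 1 × 2 = 290.4 kN.
Design strength φR_n = 1 × 290.4 = 290 kN.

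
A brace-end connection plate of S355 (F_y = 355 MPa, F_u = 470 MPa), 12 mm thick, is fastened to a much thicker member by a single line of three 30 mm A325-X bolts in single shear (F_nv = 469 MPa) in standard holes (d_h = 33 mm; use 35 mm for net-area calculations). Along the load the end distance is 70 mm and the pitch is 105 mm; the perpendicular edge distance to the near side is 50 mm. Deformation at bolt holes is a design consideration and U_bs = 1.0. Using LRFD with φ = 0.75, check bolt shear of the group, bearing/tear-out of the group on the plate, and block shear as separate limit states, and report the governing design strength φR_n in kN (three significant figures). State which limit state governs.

Bolt shear: A_b = π·30²/4 = 706.9 mm²; R_n = 469 × 706.9 × 3 × 1 / 1000 = 994.5 kN → 0.75 × 994.5 = 746 kN.
Bearing: edge l_c = 53.5, r_n = 362.1 kN; interior l_c = 72, r_n = 406.1 kN; R_n = 362.1 + 2·406.1 = 1174 kN → 881 kN.
Block shear: A_gv = 3360, A_nv = 2310, A_nt = 390 mm²; R_n = min(0.6F_uA_nv, 0.6F_yA_gv) + U_bs·F_u·A_nt = 834.7 kN → 626 kN.
Block shear governs: 626 kN.

626 kN (block shear governs)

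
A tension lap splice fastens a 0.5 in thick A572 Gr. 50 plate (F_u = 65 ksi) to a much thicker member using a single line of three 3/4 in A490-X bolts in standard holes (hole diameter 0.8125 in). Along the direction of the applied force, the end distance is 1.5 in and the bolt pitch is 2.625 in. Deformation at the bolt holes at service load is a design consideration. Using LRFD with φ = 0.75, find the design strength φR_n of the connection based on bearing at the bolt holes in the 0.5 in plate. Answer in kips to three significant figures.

Per bolt r_n = 1.2 l_c t F_u ≤ 2.4 d t F_u; upper limit = 2.4 × 0.75 × 0.5 × 65 = 58.5 kips.
Edge bolt: l_c = 1.5 − 0.8125/2 = 1.094 in → 1.2 × 1.094 × 0.5 × 65 = 42.66 → r_n = 42.66 kips.
Interior bolts: l_c = 2.625 − 0.8125 = 1.812 in → 1.2 × 1.812 × 0.5 × 65 = 70.69 → r_n = 58.5 kips.
R_n = 1 × 42.66 + 2 × 58.5 = 159.7 kips.
Design strength φR_n = 0.75 × 159.7 = 120 kips.

120 kips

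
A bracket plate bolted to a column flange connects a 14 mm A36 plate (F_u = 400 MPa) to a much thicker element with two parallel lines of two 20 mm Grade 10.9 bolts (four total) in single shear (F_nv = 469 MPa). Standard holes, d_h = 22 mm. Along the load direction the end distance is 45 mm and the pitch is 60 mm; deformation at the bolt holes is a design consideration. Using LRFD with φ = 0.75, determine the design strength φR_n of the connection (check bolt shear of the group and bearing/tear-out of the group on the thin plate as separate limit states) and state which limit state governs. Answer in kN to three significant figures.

442 kN (bolt shear governs)

Bolt shear: A_b = π·20²/4 = 314.2 mm²; R_n = 469 × 314.2 × 4 × 1 / 1000 = 589.4 kN → 0.75 × 589.4 = 442 kN.
Bearing (1.2 l_c t F_u ≤ 2.4 d t F_u): upper limit = 2.4·20·14·400 / 1000 = 268.8 kN.
  Edge l_c = 45 − 22/2 = 34 → r_n = 228.5 kN; interior l_c = 60 − 22 = 38 → r_n = 255.4 kN.
  R_n,bearing = 2·228.5 + 2·255.4 = 967.7 kN → 0.75 × 967.7 = 726 kN.
Bolt shear governs: 442 kN.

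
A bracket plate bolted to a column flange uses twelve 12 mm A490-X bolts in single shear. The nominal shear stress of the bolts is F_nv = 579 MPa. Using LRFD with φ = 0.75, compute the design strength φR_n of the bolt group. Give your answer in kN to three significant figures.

A_b = π × 12² / 4 = 113.1 mm².
R_n = F_nv · A_b · n · n_s = 579 × 113.1 × 12 × 1 / 1000 = 785.8 kN.
Design strength φR_n = 0.75 × 785.8 = 589 kN.

589 kN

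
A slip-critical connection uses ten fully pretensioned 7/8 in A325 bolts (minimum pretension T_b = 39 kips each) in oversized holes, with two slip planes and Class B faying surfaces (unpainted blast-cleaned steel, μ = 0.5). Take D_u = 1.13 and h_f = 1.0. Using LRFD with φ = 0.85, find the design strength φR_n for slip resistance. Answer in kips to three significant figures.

375 kips

R_n = μ · D_u · h_f · T_b · n_s · n_b = 0.5 × 1.13 × 1.0 × 39 × 2 × 10 = 440.7 kips.
Design strength φR_n = 0.85 × 440.7 = 375 kips.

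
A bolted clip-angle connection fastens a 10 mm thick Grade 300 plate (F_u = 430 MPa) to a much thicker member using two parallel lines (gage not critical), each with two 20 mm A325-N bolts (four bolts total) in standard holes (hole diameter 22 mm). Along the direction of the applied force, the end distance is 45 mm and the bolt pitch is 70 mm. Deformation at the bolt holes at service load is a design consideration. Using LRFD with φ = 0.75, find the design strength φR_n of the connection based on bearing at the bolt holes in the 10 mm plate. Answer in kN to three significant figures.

573 kN

Per bolt r_n = 1.2 l_c t F_u ≤ 2.4 d t F_u; upper limit = 2.4 × 20 × 10 × 430 / 1000 = 206.4 kN.
Edge bolt: l_c = 45 − 22/2 = 34 mm → 1.2 × 34 × 10 × 430 / 1000 = 175.4 → r_n = 175.4 kN.
Interior bolts: l_c = 70 − 22 = 48 mm → 1.2 × 48 × 10 × 430 / 1000 = 247.7 → r_n = 206.4 kN.
R_n = 2 × 175.4 + 2 × 206.4 = 763.7 kN.
Design strength φR_n = 0.75 × 763.7 = 573 kN.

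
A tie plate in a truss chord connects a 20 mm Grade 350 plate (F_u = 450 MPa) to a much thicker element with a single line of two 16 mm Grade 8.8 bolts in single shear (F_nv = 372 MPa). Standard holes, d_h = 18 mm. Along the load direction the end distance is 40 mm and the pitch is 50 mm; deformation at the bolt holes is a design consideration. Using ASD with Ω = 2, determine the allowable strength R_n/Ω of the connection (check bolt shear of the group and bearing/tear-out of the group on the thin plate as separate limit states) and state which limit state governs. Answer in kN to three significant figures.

Bolt shear: A_b = π·16²/4 = 201.1 mm²; R_n = 372 × 201.1 × 2 × 1 / 1000 = 149.6 kN → 149.6 / 2 = 74.8 kN.
Bearing (1.2 l_c t F_u ≤ 2.4 d t F_u): upper limit = 2.4·16·20·450 / 1000 = 345.6 kN.
  Edge l_c = 40 − 18/2 = 31 → r_n = 334.8 kN; interior l_c = 50 − 18 = 32 → r_n = 345.6 kN.
  R_n,bearing = 1·334.8 + 1·345.6 = 680.4 kN → 680.4 / 2 = 340 kN.
Bolt shear governs: 74.8 kN.

74.8 kN (bolt shear governs)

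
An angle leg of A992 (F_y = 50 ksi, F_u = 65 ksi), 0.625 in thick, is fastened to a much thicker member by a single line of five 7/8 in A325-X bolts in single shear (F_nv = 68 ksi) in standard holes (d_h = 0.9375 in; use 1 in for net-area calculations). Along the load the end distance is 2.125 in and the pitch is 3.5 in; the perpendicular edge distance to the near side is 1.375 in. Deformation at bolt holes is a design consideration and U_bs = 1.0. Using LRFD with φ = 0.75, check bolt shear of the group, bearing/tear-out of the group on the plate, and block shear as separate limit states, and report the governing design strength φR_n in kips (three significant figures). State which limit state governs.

153 kips (bolt shear governs)

Bolt shear: A_b = π·0.875²/4 = 0.6013 in²; R_n = 68 × 0.6013 × 5 × 1 = 204.4 kips → 0.75 × 204.4 = 153 kips.
Bearing: edge l_c = 1.656, r_n = 80.74 kips; interior l_c = 2.562, r_n = 85.31 kips; R_n = 80.74 + 4·85.31 = 422 kips → 316 kips.
Block shear: A_gv = 10.08, A_nv = 7.266, A_nt = 0.5469 in²; R_n = min(0.6F_uA_nv, 0.6F_yA_gv) + U_bs·F_u·A_nt = 318.9 kips → 239 kips.
Bolt shear governs: 153 kips.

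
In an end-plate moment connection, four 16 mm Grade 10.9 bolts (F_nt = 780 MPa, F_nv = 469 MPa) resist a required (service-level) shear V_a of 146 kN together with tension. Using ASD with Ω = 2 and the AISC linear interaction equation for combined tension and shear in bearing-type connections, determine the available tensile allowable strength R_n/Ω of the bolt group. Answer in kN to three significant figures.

A_b = π·16²/4 = 201.1 mm²; f_rv = 146 × 1000 / (4 × 201.1) = 181.5 MPa.
F'_nt = 1.3 F_nt − (Ω F_nt / F_nv) f_rv = 1.3·780 − (2·780/469)·181.5 = 410.2 MPa, capped at F_nt → F'_nt = 410.2 MPa.
R_n = F'_nt · A_b · n = 410.2 × 201.1 × 4 / 1000 = 329.9 kN.
Allowable strength R_n/Ω = 329.9 / 2 = 165 kN.

165 kN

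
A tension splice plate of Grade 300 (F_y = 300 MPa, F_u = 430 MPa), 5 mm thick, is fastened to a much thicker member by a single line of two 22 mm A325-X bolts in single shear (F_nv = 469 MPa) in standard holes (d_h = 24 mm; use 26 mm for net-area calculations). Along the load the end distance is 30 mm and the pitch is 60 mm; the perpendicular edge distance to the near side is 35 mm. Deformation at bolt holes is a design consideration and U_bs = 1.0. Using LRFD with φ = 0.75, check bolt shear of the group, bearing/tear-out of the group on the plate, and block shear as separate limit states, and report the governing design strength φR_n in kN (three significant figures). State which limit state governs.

84.8 kN (block shear governs)

Bolt shear: A_b = π·22²/4 = 380.1 mm²; R_n = 469 × 380.1 × 2 × 1 / 1000 = 356.6 kN → 0.75 × 356.6 = 267 kN.
Bearing: edge l_c = 18, r_n = 46.44 kN; interior l_c = 36, r_n = 92.88 kN; R_n = 46.44 + 1·92.88 = 139.3 kN → 104 kN.
Block shear: A_gv = 450, A_nv = 255, A_nt = 110 mm²; R_n = min(0.6F_uA_nv, 0.6F_yA_gv) + U_bs·F_u·A_nt = 113.1 kN → 84.8 kN.
Block shear governs: 84.8 kN.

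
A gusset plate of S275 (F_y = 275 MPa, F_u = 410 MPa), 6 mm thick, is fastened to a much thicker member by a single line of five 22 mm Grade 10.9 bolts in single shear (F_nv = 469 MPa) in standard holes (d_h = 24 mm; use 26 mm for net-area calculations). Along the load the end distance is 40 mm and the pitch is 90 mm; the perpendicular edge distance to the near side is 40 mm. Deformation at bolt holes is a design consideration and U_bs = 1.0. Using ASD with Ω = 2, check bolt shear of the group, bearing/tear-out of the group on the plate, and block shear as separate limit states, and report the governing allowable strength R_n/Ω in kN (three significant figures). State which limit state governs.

Bolt shear: A_b = π·22²/4 = 380.1 mm²; R_n = 469 × 380.1 × 5 × 1 / 1000 = 891.4 kN → 891.4 / 2 = 446 kN.
Bearing: edge l_c = 28, r_n = 82.66 kN; interior l_c = 66, r_n = 129.9 kN; R_n = 82.66 + 4·129.9 = 602.2 kN → 301 kN.
Block shear: A_gv = 2400, A_nv = 1698, A_nt = 162 mm²; R_n = min(0.6F_uA_nv, 0.6F_yA_gv) + U_bs·F_u·A_nt = 462.4 kN → 231 kN.
Block shear governs: 231 kN.

231 kN (block shear governs)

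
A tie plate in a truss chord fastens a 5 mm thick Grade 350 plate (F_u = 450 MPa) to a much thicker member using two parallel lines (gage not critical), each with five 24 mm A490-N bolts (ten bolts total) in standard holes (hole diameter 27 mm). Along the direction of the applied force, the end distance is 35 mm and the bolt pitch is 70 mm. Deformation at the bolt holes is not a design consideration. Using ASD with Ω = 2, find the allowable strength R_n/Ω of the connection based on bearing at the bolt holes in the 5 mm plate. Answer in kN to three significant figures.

653 kN

Per bolt r_n = 1.5 l_c t F_u ≤ 3.0 d t F_u; upper limit = 3.0 × 24 × 5 × 450 / 1000 = 162 kN.
Edge bolt: l_c = 35 − 27/2 = 21.5 mm → 1.5 × 21.5 × 5 × 450 / 1000 = 72.56 → r_n = 72.56 kN.
Interior bolts: l_c = 70 − 27 = 43 mm → 1.5 × 43 × 5 × 450 / 1000 = 145.1 → r_n = 145.1 kN.
R_n = 2 × 72.56 + 8 × 145.1 = 1306 kN.
Allowable strength R_n/Ω = 1306 / 2 = 653 kN.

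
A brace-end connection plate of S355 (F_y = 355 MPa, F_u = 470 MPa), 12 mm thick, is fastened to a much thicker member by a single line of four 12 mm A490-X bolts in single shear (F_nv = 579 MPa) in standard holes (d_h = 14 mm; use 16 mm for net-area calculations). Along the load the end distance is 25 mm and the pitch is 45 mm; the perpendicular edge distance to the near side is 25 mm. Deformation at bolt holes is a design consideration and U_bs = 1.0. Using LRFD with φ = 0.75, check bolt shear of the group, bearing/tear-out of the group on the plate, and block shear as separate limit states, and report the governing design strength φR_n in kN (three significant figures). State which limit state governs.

Bolt shear: A_b = π·12²/4 = 113.1 mm²; R_n = 579 × 113.1 × 4 × 1 / 1000 = 261.9 kN → 0.75 × 261.9 = 196 kN.
Bearing: edge l_c = 18, r_n = 121.8 kN; interior l_c = 31, r_n = 162.4 kN; R_n = 121.8 + 3·162.4 = 609.1 kN → 457 kN.
Block shear: A_gv = 1920, A_nv = 1248, A_nt = 204 mm²; R_n = min(0.6F_uA_nv, 0.6F_yA_gv) + U_bs·F_u·A_nt = 447.8 kN → 336 kN.
Bolt shear governs: 196 kN.

196 kN (bolt shear governs)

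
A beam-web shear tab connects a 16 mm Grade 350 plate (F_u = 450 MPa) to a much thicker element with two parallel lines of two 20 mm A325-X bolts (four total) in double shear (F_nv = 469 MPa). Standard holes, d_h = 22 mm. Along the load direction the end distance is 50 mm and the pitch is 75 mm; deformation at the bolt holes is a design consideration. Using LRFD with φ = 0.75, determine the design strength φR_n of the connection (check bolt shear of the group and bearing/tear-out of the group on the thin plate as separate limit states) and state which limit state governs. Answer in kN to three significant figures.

884 kN (bolt shear governs)

Bolt shear: A_b = π·20²/4 = 314.2 mm²; R_n = 469 × 314.2 × 4 × 2 / 1000 = 1179 kN → 0.75 × 1179 = 884 kN.
Bearing (1.2 l_c t F_u ≤ 2.4 d t F_u): upper limit = 2.4·20·16·450 / 1000 = 345.6 kN.
  Edge l_c = 50 − 22/2 = 39 → r_n = 337 kN; interior l_c = 75 − 22 = 53 → r_n = 345.6 kN.
  R_n,bearing = 2·337 + 2·345.6 = 1365 kN → 0.75 × 1365 = 1020 kN.
Bolt shear governs: 884 kN.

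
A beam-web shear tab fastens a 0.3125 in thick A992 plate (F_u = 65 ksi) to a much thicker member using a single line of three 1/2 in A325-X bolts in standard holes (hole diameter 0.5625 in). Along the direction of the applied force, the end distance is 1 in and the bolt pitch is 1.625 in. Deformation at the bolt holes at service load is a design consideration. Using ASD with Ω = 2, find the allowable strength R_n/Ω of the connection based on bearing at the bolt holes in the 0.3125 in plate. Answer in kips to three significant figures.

Per bolt r_n = 1.2 l_c t F_u ≤ 2.4 d t F_u; upper limit = 2.4 × 0.5 × 0.3125 × 65 = 24.38 kips.
Edge bolt: l_c = 1 − 0.5625/2 = 0.7188 in → 1.2 × 0.7188 × 0.3125 × 65 = 17.52 → r_n = 17.52 kips.
Interior bolts: l_c = 1.625 − 0.5625 = 1.062 in → 1.2 × 1.062 × 0.3125 × 65 = 25.9 → r_n = 24.38 kips.
R_n = 1 × 17.52 + 2 × 24.38 = 66.27 kips.
Allowable strength R_n/Ω = 66.27 / 2 = 33.1 kips.

33.1 kips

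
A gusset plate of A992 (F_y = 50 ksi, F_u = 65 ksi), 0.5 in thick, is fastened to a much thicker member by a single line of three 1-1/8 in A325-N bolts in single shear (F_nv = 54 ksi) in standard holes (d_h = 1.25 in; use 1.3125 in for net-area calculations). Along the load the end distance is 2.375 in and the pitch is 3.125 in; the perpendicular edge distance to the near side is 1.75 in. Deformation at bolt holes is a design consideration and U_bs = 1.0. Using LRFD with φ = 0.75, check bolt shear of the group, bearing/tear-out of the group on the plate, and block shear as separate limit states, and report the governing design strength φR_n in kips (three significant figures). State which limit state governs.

105 kips (block shear governs)

Bolt shear: A_b = π·1.125²/4 = 0.994 in²; R_n = 54 × 0.994 × 3 × 1 = 161 kips → 0.75 × 161 = 121 kips.
Bearing: edge l_c = 1.75, r_n = 68.25 kips; interior l_c = 1.875, r_n = 73.12 kips; R_n = 68.25 + 2·73.12 = 214.5 kips → 161 kips.
Block shear: A_gv = 4.312, A_nv = 2.672, A_nt = 0.5469 in²; R_n = min(0.6F_uA_nv, 0.6F_yA_gv) + U_bs·F_u·A_nt = 139.8 kips → 105 kips.
Block shear governs: 105 kips.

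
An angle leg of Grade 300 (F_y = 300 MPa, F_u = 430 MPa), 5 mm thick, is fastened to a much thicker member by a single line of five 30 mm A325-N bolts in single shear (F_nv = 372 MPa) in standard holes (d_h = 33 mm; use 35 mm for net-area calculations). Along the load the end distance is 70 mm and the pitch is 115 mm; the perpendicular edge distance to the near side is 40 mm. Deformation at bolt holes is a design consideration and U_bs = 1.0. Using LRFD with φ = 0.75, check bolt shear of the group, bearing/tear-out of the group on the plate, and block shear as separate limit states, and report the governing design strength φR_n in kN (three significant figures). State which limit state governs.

Bolt shear: A_b = π·30²/4 = 706.9 mm²; R_n = 372 × 706.9 × 5 × 1 / 1000 = 1315 kN → 0.75 × 1315 = 986 kN.
Bearing: edge l_c = 53.5, r_n = 138 kN; interior l_c = 82, r_n = 154.8 kN; R_n = 138 + 4·154.8 = 757.2 kN → 568 kN.
Block shear: A_gv = 2650, A_nv = 1862, A_nt = 112.5 mm²; R_n = min(0.6F_uA_nv, 0.6F_yA_gv) + U_bs·F_u·A_nt = 525.4 kN → 394 kN.
Block shear governs: 394 kN.

394 kN (block shear governs)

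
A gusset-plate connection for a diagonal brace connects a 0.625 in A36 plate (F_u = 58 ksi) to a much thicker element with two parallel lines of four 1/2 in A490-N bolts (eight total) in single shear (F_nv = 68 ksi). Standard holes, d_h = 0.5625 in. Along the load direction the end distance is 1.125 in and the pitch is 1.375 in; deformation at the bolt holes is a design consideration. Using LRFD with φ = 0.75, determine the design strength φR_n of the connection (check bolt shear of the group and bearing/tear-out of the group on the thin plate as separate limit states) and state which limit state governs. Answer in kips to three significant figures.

Bolt shear: A_b = π·0.5²/4 = 0.1963 in²; R_n = 68 × 0.1963 × 8 × 1 = 106.8 kips → 0.75 × 106.8 = 80.1 kips.
Bearing (1.2 l_c t F_u ≤ 2.4 d t F_u): upper limit = 2.4·0.5·0.625·58 = 43.5 kips.
  Edge l_c = 1.125 − 0.5625/2 = 0.8438 → r_n = 36.7 kips; interior l_c = 1.375 − 0.5625 = 0.8125 → r_n = 35.34 kips.
  R_n,bearing = 2·36.7 + 6·35.34 = 285.5 kips → 0.75 × 285.5 = 214 kips.
Bolt shear governs: 80.1 kips.

80.1 kips (bolt shear governs)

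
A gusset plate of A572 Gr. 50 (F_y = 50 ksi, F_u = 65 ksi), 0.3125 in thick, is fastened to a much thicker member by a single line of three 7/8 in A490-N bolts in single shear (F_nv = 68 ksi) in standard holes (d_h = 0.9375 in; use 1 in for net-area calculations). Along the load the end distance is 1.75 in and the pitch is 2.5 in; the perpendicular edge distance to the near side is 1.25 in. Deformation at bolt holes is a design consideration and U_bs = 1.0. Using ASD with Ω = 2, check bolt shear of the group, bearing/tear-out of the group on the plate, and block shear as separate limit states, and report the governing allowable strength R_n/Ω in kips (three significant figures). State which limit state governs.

Bolt shear: A_b = π·0.875²/4 = 0.6013 in²; R_n = 68 × 0.6013 × 3 × 1 = 122.7 kips → 122.7 / 2 = 61.3 kips.
Bearing: edge l_c = 1.281, r_n = 31.23 kips; interior l_c = 1.562, r_n = 38.09 kips; R_n = 31.23 + 2·38.09 = 107.4 kips → 53.7 kips.
Block shear: A_gv = 2.109, A_nv = 1.328, A_nt = 0.2344 in²; R_n = min(0.6F_uA_nv, 0.6F_yA_gv) + U_bs·F_u·A_nt = 67.03 kips → 33.5 kips.
Block shear governs: 33.5 kips.

33.5 kips (block shear governs)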